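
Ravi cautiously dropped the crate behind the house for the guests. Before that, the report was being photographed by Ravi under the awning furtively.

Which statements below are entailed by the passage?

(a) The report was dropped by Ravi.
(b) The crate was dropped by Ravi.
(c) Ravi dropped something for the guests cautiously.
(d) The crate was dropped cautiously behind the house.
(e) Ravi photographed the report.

(b), (c), (d)

(a) Not entailed — Ravi dropped the crate, not the report; the report belongs to the photographing event.
(b) Entailed — the original entails any weakening of itself; this just drops 'behind the house', 'cautiously', 'for the guests'.
(c) Entailed — the original entails any weakening of itself; this just drops 'behind the house' and generalizes the patient.
(d) Entailed — the original entails any weakening of itself; this just drops 'for the guests' and generalizes the agent.
(e) Not entailed — 'was photographing' is progressive on an accomplishment; it does not entail the completed 'photographed'.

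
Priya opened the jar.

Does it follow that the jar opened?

yes

'Priya opened the jar' is the causative; it entails the inchoative 'the jar opened'.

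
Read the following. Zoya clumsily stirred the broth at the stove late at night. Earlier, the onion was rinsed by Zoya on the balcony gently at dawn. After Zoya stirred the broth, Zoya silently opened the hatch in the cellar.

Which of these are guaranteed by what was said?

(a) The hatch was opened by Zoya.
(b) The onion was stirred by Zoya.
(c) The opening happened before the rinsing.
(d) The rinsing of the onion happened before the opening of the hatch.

(a) Entailed — the original entails any weakening of itself; this just drops 'in the cellar', 'silently'.
(b) Not entailed — Zoya stirred the broth, not the onion; the onion belongs to the rinsing event.
(c) Not entailed — the narrative places the rinsing before the opening, not after.
(d) Entailed — the narrative places the rinsing before the opening.

(a), (d)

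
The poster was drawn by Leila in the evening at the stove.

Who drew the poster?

Leila

'Leila' marks the agent of the drawing event.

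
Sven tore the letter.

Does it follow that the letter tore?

'Sven tore the letter' is the causative; it entails the inchoative 'the letter tore'.

yes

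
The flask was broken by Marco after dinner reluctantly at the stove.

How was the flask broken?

reluctantly

'reluctantly' marks the manner of the breaking event.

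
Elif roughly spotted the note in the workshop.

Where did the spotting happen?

'in the workshop' marks the location of the spotting event.

in the workshop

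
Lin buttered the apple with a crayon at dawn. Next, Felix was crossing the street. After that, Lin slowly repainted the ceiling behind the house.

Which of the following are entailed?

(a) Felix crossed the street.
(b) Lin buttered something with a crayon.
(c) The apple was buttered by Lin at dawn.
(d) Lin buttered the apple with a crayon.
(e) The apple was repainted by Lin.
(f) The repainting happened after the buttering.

(a) Not entailed — 'was crossing' is progressive on an accomplishment; it does not entail the completed 'crossed'.
(b) Entailed — dropping 'at dawn' and generalizing the patient leaves a sub-description the original still satisfies.
(c) Entailed — the original entails any weakening of itself; this just drops 'with a crayon'.
(d) Entailed — the original entails any weakening of itself; this just drops 'at dawn'.
(e) Not entailed — Lin repainted the ceiling, not the apple; the apple belongs to the buttering event.
(f) Entailed — the narrative places the buttering before the repainting.

(b), (c), (d), (f)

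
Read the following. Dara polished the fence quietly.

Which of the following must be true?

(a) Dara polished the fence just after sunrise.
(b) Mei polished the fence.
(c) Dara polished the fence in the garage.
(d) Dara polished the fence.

(a) Not entailed — 'just after sunrise' adds information not in the original event.
(b) Not entailed — the passage has Dara polishing the fence, not Mei.
(c) Not entailed — 'in the garage' adds information not in the original event.
(d) Entailed — this follows by dropping conjuncts from the polishing event's description.

(d)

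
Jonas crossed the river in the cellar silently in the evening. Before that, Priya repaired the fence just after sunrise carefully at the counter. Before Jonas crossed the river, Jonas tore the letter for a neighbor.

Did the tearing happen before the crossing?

yes

The narrative orders the tearing before the crossing.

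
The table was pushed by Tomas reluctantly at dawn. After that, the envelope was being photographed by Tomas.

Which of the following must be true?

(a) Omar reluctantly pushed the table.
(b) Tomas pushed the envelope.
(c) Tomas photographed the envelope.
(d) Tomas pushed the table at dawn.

(d)

(a) Not entailed — the passage has Tomas pushing the table, not Omar.
(b) Not entailed — Tomas pushed the table, not the envelope; the envelope belongs to the photographing event.
(c) Not entailed — 'was photographing' is progressive on an accomplishment; it does not entail the completed 'photographed'.
(d) Entailed — dropping 'reluctantly' leaves a sub-description the original still satisfies.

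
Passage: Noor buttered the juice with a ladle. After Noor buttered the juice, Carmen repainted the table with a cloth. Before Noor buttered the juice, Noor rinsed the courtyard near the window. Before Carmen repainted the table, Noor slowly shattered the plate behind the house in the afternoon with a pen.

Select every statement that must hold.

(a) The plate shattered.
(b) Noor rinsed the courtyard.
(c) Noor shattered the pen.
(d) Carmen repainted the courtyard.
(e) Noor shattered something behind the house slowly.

(a), (b), (e)

(a) Entailed — 'Noor shattered the plate' is causative; it entails the inchoative 'the plate shattered'.
(b) Entailed — dropping 'near the window' leaves a sub-description the original still satisfies.
(c) Not entailed — the pen is the instrument, not what was shattered.
(d) Not entailed — Carmen repainted the table, not the courtyard; the courtyard belongs to the rinsing event.
(e) Entailed — this follows by dropping conjuncts from the shattering event's description.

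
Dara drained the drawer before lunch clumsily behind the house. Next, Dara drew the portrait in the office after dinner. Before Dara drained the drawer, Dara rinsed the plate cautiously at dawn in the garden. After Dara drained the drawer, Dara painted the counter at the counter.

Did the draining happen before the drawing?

The narrative orders the draining before the drawing.

yes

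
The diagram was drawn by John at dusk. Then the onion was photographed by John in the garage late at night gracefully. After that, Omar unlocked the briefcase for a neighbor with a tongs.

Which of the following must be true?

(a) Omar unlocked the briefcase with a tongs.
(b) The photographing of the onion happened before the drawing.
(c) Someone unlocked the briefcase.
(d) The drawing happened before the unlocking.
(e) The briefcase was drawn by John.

(a) Entailed — the original entails any weakening of itself; this just drops 'for a neighbor'.
(b) Not entailed — the narrative places the drawing before the photographing, not after.
(c) Entailed — dropping 'for a neighbor', 'with a tongs' and generalizing the agent leaves a sub-description the original still satisfies.
(d) Entailed — the narrative places the drawing before the unlocking.
(e) Not entailed — John drew the diagram, not the briefcase; the briefcase belongs to the unlocking event.

(a), (c), (d)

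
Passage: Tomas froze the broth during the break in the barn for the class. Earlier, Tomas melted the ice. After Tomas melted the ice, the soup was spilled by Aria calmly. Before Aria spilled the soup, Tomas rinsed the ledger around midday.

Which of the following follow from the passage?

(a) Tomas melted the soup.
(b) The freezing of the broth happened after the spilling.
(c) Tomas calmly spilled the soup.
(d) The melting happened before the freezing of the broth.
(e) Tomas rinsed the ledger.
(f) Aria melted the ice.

(d), (e)

(a) Not entailed — Tomas melted the ice, not the soup; the soup belongs to the spilling event.
(b) Not entailed — the narrative doesn't order the spilling relative to the freezing.
(c) Not entailed — the passage has Aria spilling the soup, not Tomas.
(d) Entailed — the narrative places the melting before the freezing.
(e) Entailed — dropping 'around midday' leaves a sub-description the original still satisfies.
(f) Not entailed — the passage has Tomas melting the ice, not Aria.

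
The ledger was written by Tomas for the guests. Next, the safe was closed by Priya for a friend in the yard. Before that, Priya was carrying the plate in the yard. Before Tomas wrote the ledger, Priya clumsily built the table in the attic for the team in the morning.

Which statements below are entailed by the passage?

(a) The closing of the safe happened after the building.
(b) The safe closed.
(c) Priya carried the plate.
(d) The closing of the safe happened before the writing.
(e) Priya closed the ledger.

(a), (b), (c)

(a) Entailed — the narrative places the building before the closing.
(b) Entailed — 'Priya closed the safe' is causative; it entails the inchoative 'the safe closed'.
(c) Entailed — 'carry' is an activity; 'was carrying' entails that some carrying happened, so 'carried' holds.
(d) Not entailed — the narrative places the writing before the closing, not after.
(e) Not entailed — Priya closed the safe, not the ledger; the ledger belongs to the writing event.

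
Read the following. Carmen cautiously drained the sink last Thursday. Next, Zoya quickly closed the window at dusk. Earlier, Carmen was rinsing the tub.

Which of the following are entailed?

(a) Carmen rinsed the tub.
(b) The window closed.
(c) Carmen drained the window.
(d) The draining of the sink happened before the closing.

(a), (b), (d)

(a) Entailed — 'rinse' is an activity; 'was rinsing' entails that some rinsing happened, so 'rinsed' holds.
(b) Entailed — 'Zoya closed the window' is causative; it entails the inchoative 'the window closed'.
(c) Not entailed — Carmen drained the sink, not the window; the window belongs to the closing event.
(d) Entailed — the narrative places the draining before the closing.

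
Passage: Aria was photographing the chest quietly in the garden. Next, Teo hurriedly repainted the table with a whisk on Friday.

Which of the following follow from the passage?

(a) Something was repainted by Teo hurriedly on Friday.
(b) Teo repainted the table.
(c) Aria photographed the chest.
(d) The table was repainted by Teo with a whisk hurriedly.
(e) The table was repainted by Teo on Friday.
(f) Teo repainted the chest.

(a), (b), (d), (e)

(a) Entailed — this follows by dropping conjuncts from the repainting event's description.
(b) Entailed — this follows by dropping conjuncts from the repainting event's description.
(c) Not entailed — 'was photographing' is progressive on an accomplishment; it does not entail the completed 'photographed'.
(d) Entailed — dropping 'on Friday' leaves a sub-description the original still satisfies.
(e) Entailed — this follows by dropping conjuncts from the repainting event's description.
(f) Not entailed — Teo repainted the table, not the chest; the chest belongs to the photographing event.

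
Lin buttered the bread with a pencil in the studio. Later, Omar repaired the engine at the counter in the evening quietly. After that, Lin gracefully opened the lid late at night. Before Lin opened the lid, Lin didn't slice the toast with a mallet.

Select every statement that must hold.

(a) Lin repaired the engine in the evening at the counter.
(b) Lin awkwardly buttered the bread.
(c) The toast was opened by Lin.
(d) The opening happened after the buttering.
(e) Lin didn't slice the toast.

(a) Not entailed — the passage has Omar repairing the engine, not Lin.
(b) Not entailed — 'awkwardly' adds information not in the original event.
(c) Not entailed — Lin opened the lid, not the toast; the toast belongs to the slicing event.
(d) Entailed — the narrative places the buttering before the opening.
(e) Not entailed — dropping 'with a mallet' under negation is not valid — the original leaves open that Lin sliced the toast some other way.

(d)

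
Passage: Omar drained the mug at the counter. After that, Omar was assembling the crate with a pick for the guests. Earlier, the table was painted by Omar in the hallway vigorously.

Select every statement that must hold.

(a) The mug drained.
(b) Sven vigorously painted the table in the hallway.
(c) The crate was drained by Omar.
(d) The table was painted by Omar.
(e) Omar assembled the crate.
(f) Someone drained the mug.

(a) Entailed — 'Omar drained the mug' is causative; it entails the inchoative 'the mug drained'.
(b) Not entailed — the passage has Omar painting the table, not Sven.
(c) Not entailed — Omar drained the mug, not the crate; the crate belongs to the assembling event.
(d) Entailed — dropping 'in the hallway', 'vigorously' leaves a sub-description the original still satisfies.
(e) Not entailed — 'was assembling' is progressive on an accomplishment; it does not entail the completed 'assembled'.
(f) Entailed — the original entails any weakening of itself; this just drops 'at the counter' and generalizes the agent.

(a), (d), (f)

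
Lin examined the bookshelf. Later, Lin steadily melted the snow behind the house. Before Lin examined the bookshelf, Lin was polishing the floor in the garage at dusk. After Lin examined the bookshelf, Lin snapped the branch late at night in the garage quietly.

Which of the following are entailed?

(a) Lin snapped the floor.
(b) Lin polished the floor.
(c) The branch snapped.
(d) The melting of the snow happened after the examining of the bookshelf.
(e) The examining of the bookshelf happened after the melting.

(a) Not entailed — Lin snapped the branch, not the floor; the floor belongs to the polishing event.
(b) Entailed — 'polish' is an activity; 'was polishing' entails that some polishing happened, so 'polished' holds.
(c) Entailed — 'Lin snapped the branch' is causative; it entails the inchoative 'the branch snapped'.
(d) Entailed — the narrative places the examining before the melting.
(e) Not entailed — the narrative places the examining before the melting, not after.

(b), (c), (d)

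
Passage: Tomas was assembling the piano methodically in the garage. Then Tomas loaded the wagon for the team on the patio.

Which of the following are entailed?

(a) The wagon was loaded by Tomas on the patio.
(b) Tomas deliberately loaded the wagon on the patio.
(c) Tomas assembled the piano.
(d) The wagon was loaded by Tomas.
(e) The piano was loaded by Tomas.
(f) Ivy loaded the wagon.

(a), (d)

(a) Entailed — the original entails any weakening of itself; this just drops 'for the team'.
(b) Not entailed — 'deliberately' adds information not in the original event.
(c) Not entailed — 'was assembling' is progressive on an accomplishment; it does not entail the completed 'assembled'.
(d) Entailed — the original entails any weakening of itself; this just drops 'for the team', 'on the patio'.
(e) Not entailed — Tomas loaded the wagon, not the piano; the piano belongs to the assembling event.
(f) Not entailed — the passage has Tomas loading the wagon, not Ivy.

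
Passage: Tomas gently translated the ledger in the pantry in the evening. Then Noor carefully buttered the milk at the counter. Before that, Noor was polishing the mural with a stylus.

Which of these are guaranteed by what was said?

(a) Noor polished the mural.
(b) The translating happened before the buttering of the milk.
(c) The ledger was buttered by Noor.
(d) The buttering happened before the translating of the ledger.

(a) Entailed — 'polish' is an activity; 'was polishing' entails that some polishing happened, so 'polished' holds.
(b) Entailed — the narrative places the translating before the buttering.
(c) Not entailed — Noor buttered the milk, not the ledger; the ledger belongs to the translating event.
(d) Not entailed — the narrative places the translating before the buttering, not after.

(a), (b)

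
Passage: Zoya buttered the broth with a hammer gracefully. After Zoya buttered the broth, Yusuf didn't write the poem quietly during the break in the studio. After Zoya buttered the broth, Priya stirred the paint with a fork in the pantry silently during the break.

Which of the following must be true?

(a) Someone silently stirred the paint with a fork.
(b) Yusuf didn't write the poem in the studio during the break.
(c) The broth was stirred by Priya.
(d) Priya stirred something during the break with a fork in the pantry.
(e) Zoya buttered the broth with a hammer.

(a), (d), (e)

(a) Entailed — every conjunct here is already in the original stirring event.
(b) Not entailed — dropping 'quietly' under negation is not valid — the original leaves open that Yusuf wrote the poem some other way.
(c) Not entailed — Priya stirred the paint, not the broth; the broth belongs to the buttering event.
(d) Entailed — every conjunct here is already in the original stirring event.
(e) Entailed — every conjunct here is already in the original buttering event.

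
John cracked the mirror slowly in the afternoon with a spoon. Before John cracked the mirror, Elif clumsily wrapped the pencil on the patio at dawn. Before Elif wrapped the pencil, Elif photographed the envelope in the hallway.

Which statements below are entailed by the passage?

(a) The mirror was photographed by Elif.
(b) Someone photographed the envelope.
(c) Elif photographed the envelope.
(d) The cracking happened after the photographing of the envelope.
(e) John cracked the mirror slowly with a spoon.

(b), (c), (d), (e)

(a) Not entailed — Elif photographed the envelope, not the mirror; the mirror belongs to the cracking event.
(b) Entailed — this follows by dropping conjuncts from the photographing event's description.
(c) Entailed — the original entails any weakening of itself; this just drops 'in the hallway'.
(d) Entailed — the narrative places the photographing before the cracking.
(e) Entailed — dropping 'in the afternoon' leaves a sub-description the original still satisfies.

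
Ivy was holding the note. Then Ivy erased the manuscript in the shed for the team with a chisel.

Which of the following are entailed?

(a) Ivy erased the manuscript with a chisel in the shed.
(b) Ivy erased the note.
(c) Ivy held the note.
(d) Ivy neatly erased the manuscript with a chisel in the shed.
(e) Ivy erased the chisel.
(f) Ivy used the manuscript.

(a), (c)

(a) Entailed — dropping 'for the team' leaves a sub-description the original still satisfies.
(b) Not entailed — Ivy erased the manuscript, not the note; the note belongs to the holding event.
(c) Entailed — 'hold' is an activity; 'was holding' entails that some holding happened, so 'held' holds.
(d) Not entailed — 'neatly' adds information not in the original event.
(e) Not entailed — the chisel is the instrument, not what was erased.
(f) Not entailed — the manuscript is the patient, not an instrument — Ivy used a chisel.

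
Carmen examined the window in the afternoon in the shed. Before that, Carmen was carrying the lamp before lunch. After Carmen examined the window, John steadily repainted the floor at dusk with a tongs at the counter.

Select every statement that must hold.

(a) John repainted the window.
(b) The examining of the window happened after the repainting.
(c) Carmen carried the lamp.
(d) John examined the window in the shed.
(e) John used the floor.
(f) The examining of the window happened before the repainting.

(a) Not entailed — John repainted the floor, not the window; the window belongs to the examining event.
(b) Not entailed — the narrative places the examining before the repainting, not after.
(c) Entailed — 'carry' is an activity; 'was carrying' entails that some carrying happened, so 'carried' holds.
(d) Not entailed — the passage has Carmen examining the window, not John.
(e) Not entailed — the floor is the patient, not an instrument — John used a tongs.
(f) Entailed — the narrative places the examining before the repainting.

(c), (f)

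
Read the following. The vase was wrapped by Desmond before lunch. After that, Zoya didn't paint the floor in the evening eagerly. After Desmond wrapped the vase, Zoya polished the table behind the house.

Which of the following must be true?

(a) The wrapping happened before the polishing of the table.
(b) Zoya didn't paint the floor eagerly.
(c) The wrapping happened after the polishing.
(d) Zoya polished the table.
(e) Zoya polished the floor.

(a), (d)

(a) Entailed — the narrative places the wrapping before the polishing.
(b) Not entailed — dropping 'in the evening' under negation is not valid — the original leaves open that Zoya painted the floor some other way.
(c) Not entailed — the narrative places the wrapping before the polishing, not after.
(d) Entailed — this follows by dropping conjuncts from the polishing event's description.
(e) Not entailed — Zoya polished the table, not the floor; the floor belongs to the painting event.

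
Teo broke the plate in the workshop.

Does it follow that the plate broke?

'Teo broke the plate' is the causative; it entails the inchoative 'the plate broke'.

yes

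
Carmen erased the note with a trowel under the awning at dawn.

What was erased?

the note

'the note' marks the patient of the erasing event.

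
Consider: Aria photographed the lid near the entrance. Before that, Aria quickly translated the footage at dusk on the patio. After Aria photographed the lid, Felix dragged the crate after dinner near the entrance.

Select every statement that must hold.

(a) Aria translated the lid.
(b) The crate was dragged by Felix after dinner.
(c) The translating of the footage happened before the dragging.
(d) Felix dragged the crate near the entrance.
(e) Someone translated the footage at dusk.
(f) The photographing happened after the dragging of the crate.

(a) Not entailed — Aria translated the footage, not the lid; the lid belongs to the photographing event.
(b) Entailed — every conjunct here is already in the original dragging event.
(c) Entailed — the narrative places the translating before the dragging.
(d) Entailed — this follows by dropping conjuncts from the dragging event's description.
(e) Entailed — every conjunct here is already in the original translating event.
(f) Not entailed — the narrative places the photographing before the dragging, not after.

(b), (c), (d), (e)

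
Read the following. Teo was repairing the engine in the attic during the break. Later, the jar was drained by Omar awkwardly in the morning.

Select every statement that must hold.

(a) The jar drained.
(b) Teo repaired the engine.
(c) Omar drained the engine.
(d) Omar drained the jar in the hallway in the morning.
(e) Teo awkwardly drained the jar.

(a)

(a) Entailed — 'Omar drained the jar' is causative; it entails the inchoative 'the jar drained'.
(b) Not entailed — 'was repairing' is progressive on an accomplishment; it does not entail the completed 'repaired'.
(c) Not entailed — Omar drained the jar, not the engine; the engine belongs to the repairing event.
(d) Not entailed — 'in the hallway' adds information not in the original event.
(e) Not entailed — the passage has Omar draining the jar, not Teo.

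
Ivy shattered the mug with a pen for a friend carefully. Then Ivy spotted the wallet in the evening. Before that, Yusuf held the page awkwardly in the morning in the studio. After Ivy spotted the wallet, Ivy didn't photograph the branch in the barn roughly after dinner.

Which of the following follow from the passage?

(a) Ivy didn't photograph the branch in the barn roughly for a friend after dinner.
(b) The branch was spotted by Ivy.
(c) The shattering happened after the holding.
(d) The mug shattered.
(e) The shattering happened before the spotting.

(a), (d), (e)

(a) Entailed — under negation, adding a further restriction is entailed: if no such photographing event occurred, none occurred for a friend either.
(b) Not entailed — Ivy spotted the wallet, not the branch; the branch belongs to the photographing event.
(c) Not entailed — the narrative doesn't order the holding relative to the shattering.
(d) Entailed — 'Ivy shattered the mug' is causative; it entails the inchoative 'the mug shattered'.
(e) Entailed — the narrative places the shattering before the spotting.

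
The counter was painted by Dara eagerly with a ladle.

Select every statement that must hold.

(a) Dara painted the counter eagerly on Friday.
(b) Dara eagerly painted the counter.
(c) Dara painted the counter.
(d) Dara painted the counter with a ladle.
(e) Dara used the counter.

(b), (c), (d)

(a) Not entailed — 'on Friday' adds information not in the original event.
(b) Entailed — the original entails any weakening of itself; this just drops 'with a ladle'.
(c) Entailed — dropping 'with a ladle', 'eagerly' leaves a sub-description the original still satisfies.
(d) Entailed — the original entails any weakening of itself; this just drops 'eagerly'.
(e) Not entailed — the counter is the patient, not an instrument — Dara used a ladle.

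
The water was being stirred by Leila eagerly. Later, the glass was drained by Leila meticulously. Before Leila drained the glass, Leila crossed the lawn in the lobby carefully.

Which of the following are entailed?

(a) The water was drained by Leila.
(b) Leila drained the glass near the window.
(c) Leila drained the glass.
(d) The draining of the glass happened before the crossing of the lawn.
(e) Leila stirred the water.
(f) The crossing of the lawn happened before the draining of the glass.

(a) Not entailed — Leila drained the glass, not the water; the water belongs to the stirring event.
(b) Not entailed — 'near the window' adds information not in the original event.
(c) Entailed — every conjunct here is already in the original draining event.
(d) Not entailed — the narrative places the crossing before the draining, not after.
(e) Entailed — 'stir' is an activity; 'was stirring' entails that some stirring happened, so 'stirred' holds.
(f) Entailed — the narrative places the crossing before the draining.

(c), (e), (f)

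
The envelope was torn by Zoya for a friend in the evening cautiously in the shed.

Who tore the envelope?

Zoya

'Zoya' marks the agent of the tearing event.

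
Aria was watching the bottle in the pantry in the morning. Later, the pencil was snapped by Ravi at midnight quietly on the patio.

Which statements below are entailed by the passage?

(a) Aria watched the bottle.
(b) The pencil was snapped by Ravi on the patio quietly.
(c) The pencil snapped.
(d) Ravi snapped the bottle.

(a), (b), (c)

(a) Entailed — 'watch' is an activity; 'was watching' entails that some watching happened, so 'watched' holds.
(b) Entailed — every conjunct here is already in the original snapping event.
(c) Entailed — 'Ravi snapped the pencil' is causative; it entails the inchoative 'the pencil snapped'.
(d) Not entailed — Ravi snapped the pencil, not the bottle; the bottle belongs to the watching event.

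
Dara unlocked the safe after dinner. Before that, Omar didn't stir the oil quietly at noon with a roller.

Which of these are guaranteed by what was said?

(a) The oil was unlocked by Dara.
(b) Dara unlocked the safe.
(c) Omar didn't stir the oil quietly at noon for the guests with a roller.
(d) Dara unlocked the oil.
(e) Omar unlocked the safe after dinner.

(b), (c)

(a) Not entailed — Dara unlocked the safe, not the oil; the oil belongs to the stirring event.
(b) Entailed — every conjunct here is already in the original unlocking event.
(c) Entailed — under negation, adding a further restriction is entailed: if no such stirring event occurred, none occurred for the guests either.
(d) Not entailed — Dara unlocked the safe, not the oil; the oil belongs to the stirring event.
(e) Not entailed — the passage has Dara unlocking the safe, not Omar.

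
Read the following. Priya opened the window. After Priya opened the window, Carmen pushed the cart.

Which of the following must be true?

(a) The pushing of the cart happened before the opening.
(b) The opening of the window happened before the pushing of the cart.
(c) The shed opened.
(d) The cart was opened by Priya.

(b)

(a) Not entailed — the narrative places the opening before the pushing, not after.
(b) Entailed — the narrative places the opening before the pushing.
(c) Not entailed — the window is what opened, not the shed.
(d) Not entailed — Priya opened the window, not the cart; the cart belongs to the pushing event.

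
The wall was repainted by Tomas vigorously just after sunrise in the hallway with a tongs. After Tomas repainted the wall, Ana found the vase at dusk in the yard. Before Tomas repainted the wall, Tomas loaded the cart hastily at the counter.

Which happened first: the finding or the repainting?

The connectives place the repainting before the finding.

the repainting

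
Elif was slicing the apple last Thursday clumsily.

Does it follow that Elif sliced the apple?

no

'was slicing' is progressive; for an accomplishment like 'slice the apple', it doesn't entail completion.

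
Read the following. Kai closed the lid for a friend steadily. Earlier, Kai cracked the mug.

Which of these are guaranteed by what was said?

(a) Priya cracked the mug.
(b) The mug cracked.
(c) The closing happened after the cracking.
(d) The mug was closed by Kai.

(a) Not entailed — the passage has Kai cracking the mug, not Priya.
(b) Entailed — 'Kai cracked the mug' is causative; it entails the inchoative 'the mug cracked'.
(c) Entailed — the narrative places the cracking before the closing.
(d) Not entailed — Kai closed the lid, not the mug; the mug belongs to the cracking event.

(b), (c)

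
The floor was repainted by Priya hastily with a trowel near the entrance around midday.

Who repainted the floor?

Priya

'Priya' marks the agent of the repainting event.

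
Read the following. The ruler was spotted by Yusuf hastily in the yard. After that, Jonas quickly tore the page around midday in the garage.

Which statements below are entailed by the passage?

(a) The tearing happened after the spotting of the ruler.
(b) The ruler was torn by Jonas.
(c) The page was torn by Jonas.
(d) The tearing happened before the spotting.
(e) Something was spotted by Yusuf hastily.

(a), (c), (e)

(a) Entailed — the narrative places the spotting before the tearing.
(b) Not entailed — Jonas tore the page, not the ruler; the ruler belongs to the spotting event.
(c) Entailed — dropping 'quickly', 'around midday', 'in the garage' leaves a sub-description the original still satisfies.
(d) Not entailed — the narrative places the spotting before the tearing, not after.
(e) Entailed — every conjunct here is already in the original spotting event.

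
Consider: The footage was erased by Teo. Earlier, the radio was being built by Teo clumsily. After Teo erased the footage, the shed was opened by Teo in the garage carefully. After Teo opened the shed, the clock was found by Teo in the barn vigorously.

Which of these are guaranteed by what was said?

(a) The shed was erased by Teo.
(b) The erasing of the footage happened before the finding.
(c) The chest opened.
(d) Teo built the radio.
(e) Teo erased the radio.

(b)

(a) Not entailed — Teo erased the footage, not the shed; the shed belongs to the opening event.
(b) Entailed — the narrative places the erasing before the finding.
(c) Not entailed — the shed is what opened, not the chest.
(d) Not entailed — 'was building' is progressive on an accomplishment; it does not entail the completed 'built'.
(e) Not entailed — Teo erased the footage, not the radio; the radio belongs to the building event.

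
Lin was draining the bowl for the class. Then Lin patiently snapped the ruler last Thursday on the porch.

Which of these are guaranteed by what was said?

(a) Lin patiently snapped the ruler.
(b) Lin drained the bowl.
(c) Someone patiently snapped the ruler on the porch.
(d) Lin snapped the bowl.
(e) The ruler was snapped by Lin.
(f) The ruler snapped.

(a), (c), (e), (f)

(a) Entailed — this follows by dropping conjuncts from the snapping event's description.
(b) Not entailed — 'was draining' is progressive on an accomplishment; it does not entail the completed 'drained'.
(c) Entailed — dropping 'last Thursday' and generalizing the agent leaves a sub-description the original still satisfies.
(d) Not entailed — Lin snapped the ruler, not the bowl; the bowl belongs to the draining event.
(e) Entailed — dropping 'last Thursday', 'on the porch', 'patiently' leaves a sub-description the original still satisfies.
(f) Entailed — 'Lin snapped the ruler' is causative; it entails the inchoative 'the ruler snapped'.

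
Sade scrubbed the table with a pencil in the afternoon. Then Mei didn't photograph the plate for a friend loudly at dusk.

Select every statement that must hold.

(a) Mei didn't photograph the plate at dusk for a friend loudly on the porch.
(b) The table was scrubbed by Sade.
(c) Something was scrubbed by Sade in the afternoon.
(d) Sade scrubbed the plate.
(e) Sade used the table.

(a) Entailed — under negation, adding a further restriction is entailed: if no such photographing event occurred, none occurred on the porch either.
(b) Entailed — dropping 'in the afternoon', 'with a pencil' leaves a sub-description the original still satisfies.
(c) Entailed — the original entails any weakening of itself; this just drops 'with a pencil' and generalizes the patient.
(d) Not entailed — Sade scrubbed the table, not the plate; the plate belongs to the photographing event.
(e) Not entailed — the table is the patient, not an instrument — Sade used a pencil.

(a), (b), (c)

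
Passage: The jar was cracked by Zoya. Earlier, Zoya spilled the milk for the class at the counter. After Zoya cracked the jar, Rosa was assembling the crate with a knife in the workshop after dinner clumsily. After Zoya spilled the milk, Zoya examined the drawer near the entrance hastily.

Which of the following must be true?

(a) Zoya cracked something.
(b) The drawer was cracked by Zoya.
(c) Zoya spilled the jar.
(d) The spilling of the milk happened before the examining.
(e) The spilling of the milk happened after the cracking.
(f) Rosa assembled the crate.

(a) Entailed — this follows by dropping conjuncts from the cracking event's description.
(b) Not entailed — Zoya cracked the jar, not the drawer; the drawer belongs to the examining event.
(c) Not entailed — Zoya spilled the milk, not the jar; the jar belongs to the cracking event.
(d) Entailed — the narrative places the spilling before the examining.
(e) Not entailed — the narrative places the spilling before the cracking, not after.
(f) Not entailed — 'was assembling' is progressive on an accomplishment; it does not entail the completed 'assembled'.

(a), (d)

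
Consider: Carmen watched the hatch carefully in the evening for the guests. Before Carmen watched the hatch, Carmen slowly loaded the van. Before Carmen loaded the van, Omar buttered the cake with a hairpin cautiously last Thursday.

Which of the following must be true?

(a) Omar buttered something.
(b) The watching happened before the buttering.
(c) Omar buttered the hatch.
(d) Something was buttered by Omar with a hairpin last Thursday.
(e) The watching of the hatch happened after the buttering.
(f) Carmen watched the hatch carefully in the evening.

(a) Entailed — this follows by dropping conjuncts from the buttering event's description.
(b) Not entailed — the narrative places the buttering before the watching, not after.
(c) Not entailed — Omar buttered the cake, not the hatch; the hatch belongs to the watching event.
(d) Entailed — dropping 'cautiously' and generalizing the patient leaves a sub-description the original still satisfies.
(e) Entailed — the narrative places the buttering before the watching.
(f) Entailed — every conjunct here is already in the original watching event.

(a), (d), (e), (f)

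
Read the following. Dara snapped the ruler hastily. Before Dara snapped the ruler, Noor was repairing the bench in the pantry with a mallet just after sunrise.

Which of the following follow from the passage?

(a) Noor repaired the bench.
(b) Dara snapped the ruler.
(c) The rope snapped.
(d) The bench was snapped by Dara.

(a) Not entailed — 'was repairing' is progressive on an accomplishment; it does not entail the completed 'repaired'.
(b) Entailed — this follows by dropping conjuncts from the snapping event's description.
(c) Not entailed — the ruler is what snapped, not the rope.
(d) Not entailed — Dara snapped the ruler, not the bench; the bench belongs to the repairing event.

(b)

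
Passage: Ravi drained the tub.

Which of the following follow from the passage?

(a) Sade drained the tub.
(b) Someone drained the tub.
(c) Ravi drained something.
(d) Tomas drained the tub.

(a) Not entailed — the passage has Ravi draining the tub, not Sade.
(b) Entailed — generalizing the agent leaves a sub-description the original still satisfies.
(c) Entailed — generalizing the patient leaves a sub-description the original still satisfies.
(d) Not entailed — the passage has Ravi draining the tub, not Tomas.

(b), (c)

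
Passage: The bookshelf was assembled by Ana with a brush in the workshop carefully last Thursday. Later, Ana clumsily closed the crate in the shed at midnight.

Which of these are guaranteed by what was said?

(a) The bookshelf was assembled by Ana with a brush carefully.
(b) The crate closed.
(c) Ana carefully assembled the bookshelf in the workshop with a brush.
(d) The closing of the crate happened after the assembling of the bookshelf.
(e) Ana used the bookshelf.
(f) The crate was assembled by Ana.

(a) Entailed — dropping 'last Thursday', 'in the workshop' leaves a sub-description the original still satisfies.
(b) Entailed — 'Ana closed the crate' is causative; it entails the inchoative 'the crate closed'.
(c) Entailed — dropping 'last Thursday' leaves a sub-description the original still satisfies.
(d) Entailed — the narrative places the assembling before the closing.
(e) Not entailed — the bookshelf is the patient, not an instrument — Ana used a brush.
(f) Not entailed — Ana assembled the bookshelf, not the crate; the crate belongs to the closing event.

(a), (b), (c), (d)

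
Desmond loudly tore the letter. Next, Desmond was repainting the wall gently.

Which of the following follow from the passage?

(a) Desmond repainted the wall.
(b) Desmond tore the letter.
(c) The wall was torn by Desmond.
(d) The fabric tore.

(a) Not entailed — 'was repainting' is progressive on an accomplishment; it does not entail the completed 'repainted'.
(b) Entailed — the original entails any weakening of itself; this just drops 'loudly'.
(c) Not entailed — Desmond tore the letter, not the wall; the wall belongs to the repainting event.
(d) Not entailed — the letter is what tore, not the fabric.

(b)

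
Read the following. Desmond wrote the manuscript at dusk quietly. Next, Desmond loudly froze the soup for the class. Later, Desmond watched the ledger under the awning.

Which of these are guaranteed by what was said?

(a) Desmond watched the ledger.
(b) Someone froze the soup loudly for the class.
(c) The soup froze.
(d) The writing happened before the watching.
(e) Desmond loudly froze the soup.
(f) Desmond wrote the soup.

(a), (b), (c), (d), (e)

(a) Entailed — every conjunct here is already in the original watching event.
(b) Entailed — the original entails any weakening of itself; this just generalizes the agent.
(c) Entailed — 'Desmond froze the soup' is causative; it entails the inchoative 'the soup froze'.
(d) Entailed — the narrative places the writing before the watching.
(e) Entailed — every conjunct here is already in the original freezing event.
(f) Not entailed — Desmond wrote the manuscript, not the soup; the soup belongs to the freezing event.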